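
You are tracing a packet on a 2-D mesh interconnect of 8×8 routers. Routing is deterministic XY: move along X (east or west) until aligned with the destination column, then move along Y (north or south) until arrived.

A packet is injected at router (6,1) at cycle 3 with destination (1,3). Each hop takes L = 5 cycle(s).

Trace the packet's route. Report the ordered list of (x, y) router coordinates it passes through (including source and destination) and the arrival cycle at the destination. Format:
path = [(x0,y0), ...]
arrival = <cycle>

path = [(6,1), (5,1), (4,1), (3,1), (2,1), (1,1), (1,2), (1,3)]
arrival = 38

t=3: at (6,1)
t=8: at (5,1) after W
t=13: at (4,1) after W
t=18: at (3,1) after W
t=23: at (2,1) after W
t=28: at (1,1) after W
t=33: at (1,2) after N
t=38: at (1,3) after N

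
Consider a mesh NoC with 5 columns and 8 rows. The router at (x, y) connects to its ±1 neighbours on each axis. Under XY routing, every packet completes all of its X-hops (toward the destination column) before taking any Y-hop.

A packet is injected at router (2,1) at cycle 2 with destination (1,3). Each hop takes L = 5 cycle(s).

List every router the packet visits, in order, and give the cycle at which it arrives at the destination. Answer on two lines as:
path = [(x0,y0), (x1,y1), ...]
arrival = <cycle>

#0 — 2,1 | c2
#1 — 1,1 | c7 | W
#2 — 1,2 | c12 | N
#3 — 1,3 | c17 | N

path = [(2,1), (1,1), (1,2), (1,3)]
arrival = 17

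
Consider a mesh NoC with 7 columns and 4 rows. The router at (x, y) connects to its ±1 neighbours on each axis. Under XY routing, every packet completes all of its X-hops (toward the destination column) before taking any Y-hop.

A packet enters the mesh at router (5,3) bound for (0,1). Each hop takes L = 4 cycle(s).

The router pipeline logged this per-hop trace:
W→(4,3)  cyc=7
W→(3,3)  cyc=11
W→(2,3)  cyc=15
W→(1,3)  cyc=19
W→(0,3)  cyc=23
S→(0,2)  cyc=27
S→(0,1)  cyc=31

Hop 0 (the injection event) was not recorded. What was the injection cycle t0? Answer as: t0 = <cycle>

t0 = 3

At hop 1 the cycle is 7; in general cyc_k = t0 + kL.
Subtract one hop: t0 = 7 − 4 = 3.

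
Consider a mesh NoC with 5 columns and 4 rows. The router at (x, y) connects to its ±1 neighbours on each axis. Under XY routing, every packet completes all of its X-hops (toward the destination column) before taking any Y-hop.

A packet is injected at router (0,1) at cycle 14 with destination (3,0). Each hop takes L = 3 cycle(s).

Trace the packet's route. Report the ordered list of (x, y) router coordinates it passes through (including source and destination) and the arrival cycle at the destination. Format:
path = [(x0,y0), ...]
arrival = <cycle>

path = [(0,1), (1,1), (2,1), (3,1), (3,0)]
arrival = 26

t=14: at (0,1)
t=17: at (1,1) after E
t=20: at (2,1) after E
t=23: at (3,1) after E
t=26: at (3,0) after S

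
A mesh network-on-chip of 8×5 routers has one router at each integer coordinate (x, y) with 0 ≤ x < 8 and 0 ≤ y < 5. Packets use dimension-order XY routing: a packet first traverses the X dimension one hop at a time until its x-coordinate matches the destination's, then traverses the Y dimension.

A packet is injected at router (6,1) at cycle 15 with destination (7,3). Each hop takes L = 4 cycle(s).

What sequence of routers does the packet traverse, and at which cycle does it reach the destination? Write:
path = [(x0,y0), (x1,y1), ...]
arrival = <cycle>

t=15: at (6,1)
t=19: at (7,1) after E
t=23: at (7,2) after N
t=27: at (7,3) after N

path = [(6,1), (7,1), (7,2), (7,3)]
arrival = 27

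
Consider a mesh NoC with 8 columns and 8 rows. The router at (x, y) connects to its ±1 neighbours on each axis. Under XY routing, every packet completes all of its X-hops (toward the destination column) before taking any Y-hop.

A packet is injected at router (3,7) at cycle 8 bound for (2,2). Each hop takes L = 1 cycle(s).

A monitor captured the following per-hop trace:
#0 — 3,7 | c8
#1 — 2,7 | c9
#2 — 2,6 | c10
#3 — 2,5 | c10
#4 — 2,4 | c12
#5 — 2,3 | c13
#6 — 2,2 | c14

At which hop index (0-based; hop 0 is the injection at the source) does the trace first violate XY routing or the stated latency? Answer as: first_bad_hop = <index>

first_bad_hop = 3

[1] (-1,+0) / 1c ⇒ ok
[2] (+0,-1) / 1c ⇒ ok
[3] (+0,-1) / 0c ⇒ BAD: Δcyc=0≠L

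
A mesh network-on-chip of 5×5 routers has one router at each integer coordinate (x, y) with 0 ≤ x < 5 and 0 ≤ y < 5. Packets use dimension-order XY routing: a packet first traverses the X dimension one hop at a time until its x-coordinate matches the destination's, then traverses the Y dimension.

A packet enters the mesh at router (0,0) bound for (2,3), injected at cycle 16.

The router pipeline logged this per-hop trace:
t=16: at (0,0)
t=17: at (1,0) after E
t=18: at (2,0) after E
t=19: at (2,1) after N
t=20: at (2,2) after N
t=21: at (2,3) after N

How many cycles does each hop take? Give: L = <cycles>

From hop 0 (16) to hop 1 (17): +1 cycles.
Per-hop latency L = Δcyc = 1.

L = 1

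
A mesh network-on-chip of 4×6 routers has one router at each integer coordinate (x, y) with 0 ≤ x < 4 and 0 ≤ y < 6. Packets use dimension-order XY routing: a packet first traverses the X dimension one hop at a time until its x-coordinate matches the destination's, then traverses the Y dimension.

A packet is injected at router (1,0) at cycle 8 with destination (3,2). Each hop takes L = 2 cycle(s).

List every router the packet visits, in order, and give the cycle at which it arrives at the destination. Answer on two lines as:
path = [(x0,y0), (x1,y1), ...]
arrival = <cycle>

path = [(1,0), (2,0), (3,0), (3,1), (3,2)]
arrival = 16

hop 0: (1,0) @ cyc 8
hop 1: (2,0) @ cyc 10  [E]
hop 2: (3,0) @ cyc 12  [E]
hop 3: (3,1) @ cyc 14  [N]
hop 4: (3,2) @ cyc 16  [N]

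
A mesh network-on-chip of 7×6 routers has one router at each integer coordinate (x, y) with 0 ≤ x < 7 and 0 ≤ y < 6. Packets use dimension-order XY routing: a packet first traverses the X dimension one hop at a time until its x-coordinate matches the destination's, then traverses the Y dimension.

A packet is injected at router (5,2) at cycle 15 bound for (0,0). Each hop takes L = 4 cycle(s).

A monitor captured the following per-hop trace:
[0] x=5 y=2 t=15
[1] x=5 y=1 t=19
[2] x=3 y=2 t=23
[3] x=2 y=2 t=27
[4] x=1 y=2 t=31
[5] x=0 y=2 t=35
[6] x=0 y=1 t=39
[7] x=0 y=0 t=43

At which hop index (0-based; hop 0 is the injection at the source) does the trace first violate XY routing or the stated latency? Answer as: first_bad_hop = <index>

hop 1: step (+0,-1), +4 cyc — BAD: Y-move but x=5≠0

first_bad_hop = 1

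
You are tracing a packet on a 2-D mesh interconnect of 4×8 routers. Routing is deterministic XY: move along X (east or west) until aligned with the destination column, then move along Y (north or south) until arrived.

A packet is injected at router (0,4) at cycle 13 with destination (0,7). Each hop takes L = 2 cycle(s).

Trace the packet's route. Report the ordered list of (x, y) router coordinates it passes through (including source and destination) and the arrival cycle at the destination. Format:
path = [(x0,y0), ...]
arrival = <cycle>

path = [(0,4), (0,5), (0,6), (0,7)]
arrival = 19

[0] x=0 y=4 t=13
[1] x=0 y=5 t=15 →N
[2] x=0 y=6 t=17 →N
[3] x=0 y=7 t=19 →N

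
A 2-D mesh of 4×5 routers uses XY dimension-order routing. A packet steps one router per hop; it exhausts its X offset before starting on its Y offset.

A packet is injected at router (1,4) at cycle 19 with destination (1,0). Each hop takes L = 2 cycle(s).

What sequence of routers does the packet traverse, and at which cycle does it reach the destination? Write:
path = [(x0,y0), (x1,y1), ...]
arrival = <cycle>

path = [(1,4), (1,3), (1,2), (1,1), (1,0)]
arrival = 27

  0. router=(1,4) cycle=19 (inject)
  1. router=(1,3) cycle=21 dir=S
  2. router=(1,2) cycle=23 dir=S
  3. router=(1,1) cycle=25 dir=S
  4. router=(1,0) cycle=27 dir=S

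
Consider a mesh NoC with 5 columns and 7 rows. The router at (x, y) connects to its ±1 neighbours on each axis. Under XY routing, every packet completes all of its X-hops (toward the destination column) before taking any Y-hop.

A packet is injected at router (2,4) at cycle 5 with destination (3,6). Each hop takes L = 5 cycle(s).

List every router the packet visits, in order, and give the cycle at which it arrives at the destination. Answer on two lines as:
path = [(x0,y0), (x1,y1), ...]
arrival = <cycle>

src (2,4)  cyc=5
E→(3,4)  cyc=10
N→(3,5)  cyc=15
N→(3,6)  cyc=20

path = [(2,4), (3,4), (3,5), (3,6)]
arrival = 20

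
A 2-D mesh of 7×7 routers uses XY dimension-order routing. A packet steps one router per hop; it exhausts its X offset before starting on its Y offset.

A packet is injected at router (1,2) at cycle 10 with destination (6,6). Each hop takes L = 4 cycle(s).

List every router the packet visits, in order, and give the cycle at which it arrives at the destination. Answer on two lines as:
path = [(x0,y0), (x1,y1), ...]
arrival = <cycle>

path = [(1,2), (2,2), (3,2), (4,2), (5,2), (6,2), (6,3), (6,4), (6,5), (6,6)]
arrival = 46

  0. router=(1,2) cycle=10 (inject)
  1. router=(2,2) cycle=14 dir=E
  2. router=(3,2) cycle=18 dir=E
  3. router=(4,2) cycle=22 dir=E
  4. router=(5,2) cycle=26 dir=E
  5. router=(6,2) cycle=30 dir=E
  6. router=(6,3) cycle=34 dir=N
  7. router=(6,4) cycle=38 dir=N
  8. router=(6,5) cycle=42 dir=N
  9. router=(6,6) cycle=46 dir=N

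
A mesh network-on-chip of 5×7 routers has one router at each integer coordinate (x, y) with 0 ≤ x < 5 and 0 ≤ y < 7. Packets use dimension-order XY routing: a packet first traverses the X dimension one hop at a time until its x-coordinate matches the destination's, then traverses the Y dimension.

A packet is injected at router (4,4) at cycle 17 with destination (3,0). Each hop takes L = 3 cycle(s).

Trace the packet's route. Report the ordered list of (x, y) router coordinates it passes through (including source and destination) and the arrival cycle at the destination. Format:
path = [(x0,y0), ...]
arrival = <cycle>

path = [(4,4), (3,4), (3,3), (3,2), (3,1), (3,0)]
arrival = 32

#0 — 4,4 | c17
#1 — 3,4 | c20 | W
#2 — 3,3 | c23 | S
#3 — 3,2 | c26 | S
#4 — 3,1 | c29 | S
#5 — 3,0 | c32 | S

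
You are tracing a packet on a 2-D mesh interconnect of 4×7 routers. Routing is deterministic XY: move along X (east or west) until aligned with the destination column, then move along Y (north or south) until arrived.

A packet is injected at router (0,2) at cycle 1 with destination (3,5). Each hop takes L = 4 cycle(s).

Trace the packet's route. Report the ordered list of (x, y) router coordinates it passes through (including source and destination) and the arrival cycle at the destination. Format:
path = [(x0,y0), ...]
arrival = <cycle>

hop 0: (0,2) @ cyc 1
hop 1: (1,2) @ cyc 5  [E]
hop 2: (2,2) @ cyc 9  [E]
hop 3: (3,2) @ cyc 13  [E]
hop 4: (3,3) @ cyc 17  [N]
hop 5: (3,4) @ cyc 21  [N]
hop 6: (3,5) @ cyc 25  [N]

path = [(0,2), (1,2), (2,2), (3,2), (3,3), (3,4), (3,5)]
arrival = 25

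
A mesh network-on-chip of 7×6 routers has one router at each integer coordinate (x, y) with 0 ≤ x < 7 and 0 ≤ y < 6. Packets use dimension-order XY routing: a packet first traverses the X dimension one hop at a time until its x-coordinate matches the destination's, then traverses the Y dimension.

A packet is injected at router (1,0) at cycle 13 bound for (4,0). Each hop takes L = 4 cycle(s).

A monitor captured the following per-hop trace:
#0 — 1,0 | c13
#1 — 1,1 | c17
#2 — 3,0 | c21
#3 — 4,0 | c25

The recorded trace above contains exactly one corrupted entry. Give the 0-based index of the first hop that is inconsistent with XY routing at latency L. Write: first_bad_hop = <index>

[1] (+0,+1) / 4c ⇒ BAD: Y-move but x=1≠4

first_bad_hop = 1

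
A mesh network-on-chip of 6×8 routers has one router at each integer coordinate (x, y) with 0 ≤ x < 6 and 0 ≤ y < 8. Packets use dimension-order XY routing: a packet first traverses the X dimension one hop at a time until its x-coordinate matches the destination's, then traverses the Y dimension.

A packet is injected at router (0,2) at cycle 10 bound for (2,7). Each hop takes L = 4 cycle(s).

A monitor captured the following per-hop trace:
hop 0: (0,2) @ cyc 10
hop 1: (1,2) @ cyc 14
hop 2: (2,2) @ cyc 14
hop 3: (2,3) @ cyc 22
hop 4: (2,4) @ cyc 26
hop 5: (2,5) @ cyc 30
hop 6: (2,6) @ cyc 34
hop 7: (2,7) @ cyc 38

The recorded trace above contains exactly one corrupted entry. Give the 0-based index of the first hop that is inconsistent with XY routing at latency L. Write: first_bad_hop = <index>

first_bad_hop = 2

[1] (+1,+0) / 4c ⇒ ok
[2] (+1,+0) / 0c ⇒ BAD: Δcyc=0≠L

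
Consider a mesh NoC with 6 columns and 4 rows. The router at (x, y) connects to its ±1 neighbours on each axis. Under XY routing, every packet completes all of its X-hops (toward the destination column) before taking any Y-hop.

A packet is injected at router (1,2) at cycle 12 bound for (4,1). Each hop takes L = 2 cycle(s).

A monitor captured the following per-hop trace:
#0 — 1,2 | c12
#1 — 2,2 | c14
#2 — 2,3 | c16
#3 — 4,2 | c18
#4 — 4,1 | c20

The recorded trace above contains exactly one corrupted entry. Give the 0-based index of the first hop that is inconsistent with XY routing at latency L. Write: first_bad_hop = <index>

hop 1: step (+1,+0), +2 cyc — ok
hop 2: step (+0,+1), +2 cyc — BAD: Y-move but x=2≠4

first_bad_hop = 2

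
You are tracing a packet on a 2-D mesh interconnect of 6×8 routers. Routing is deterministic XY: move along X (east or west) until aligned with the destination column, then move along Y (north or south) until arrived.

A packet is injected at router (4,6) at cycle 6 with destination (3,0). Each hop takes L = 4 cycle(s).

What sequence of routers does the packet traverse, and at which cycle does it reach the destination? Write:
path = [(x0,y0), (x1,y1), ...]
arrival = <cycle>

path = [(4,6), (3,6), (3,5), (3,4), (3,3), (3,2), (3,1), (3,0)]
arrival = 34

[0] x=4 y=6 t=6
[1] x=3 y=6 t=10 →W
[2] x=3 y=5 t=14 →S
[3] x=3 y=4 t=18 →S
[4] x=3 y=3 t=22 →S
[5] x=3 y=2 t=26 →S
[6] x=3 y=1 t=30 →S
[7] x=3 y=0 t=34 →S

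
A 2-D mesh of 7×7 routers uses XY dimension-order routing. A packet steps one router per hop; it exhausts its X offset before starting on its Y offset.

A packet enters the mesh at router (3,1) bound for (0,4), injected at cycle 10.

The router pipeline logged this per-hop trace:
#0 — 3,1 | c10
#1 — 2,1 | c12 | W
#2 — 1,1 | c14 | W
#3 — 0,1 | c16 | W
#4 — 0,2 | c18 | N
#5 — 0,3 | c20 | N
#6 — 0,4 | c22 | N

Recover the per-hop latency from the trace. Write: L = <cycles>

cyc[1] − cyc[0] = 12 − 10 = 2.
Each hop adds L, hence L = 2.

L = 2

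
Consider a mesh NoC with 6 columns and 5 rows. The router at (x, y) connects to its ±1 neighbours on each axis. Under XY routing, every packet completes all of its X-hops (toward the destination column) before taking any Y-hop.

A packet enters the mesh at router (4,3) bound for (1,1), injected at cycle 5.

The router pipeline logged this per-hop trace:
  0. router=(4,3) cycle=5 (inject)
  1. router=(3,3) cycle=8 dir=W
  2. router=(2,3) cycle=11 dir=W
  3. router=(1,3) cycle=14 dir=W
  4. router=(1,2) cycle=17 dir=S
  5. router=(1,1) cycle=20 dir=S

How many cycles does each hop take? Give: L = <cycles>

L = 3

cyc[1] − cyc[0] = 8 − 5 = 3.
Each hop adds L, hence L = 3.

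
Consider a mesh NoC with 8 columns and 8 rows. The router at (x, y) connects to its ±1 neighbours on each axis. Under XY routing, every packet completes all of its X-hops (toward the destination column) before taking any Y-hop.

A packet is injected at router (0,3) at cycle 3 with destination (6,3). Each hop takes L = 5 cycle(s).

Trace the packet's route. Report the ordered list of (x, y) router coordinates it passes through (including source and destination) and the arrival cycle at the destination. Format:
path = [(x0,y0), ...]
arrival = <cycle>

path = [(0,3), (1,3), (2,3), (3,3), (4,3), (5,3), (6,3)]
arrival = 33

[0] x=0 y=3 t=3
[1] x=1 y=3 t=8 →E
[2] x=2 y=3 t=13 →E
[3] x=3 y=3 t=18 →E
[4] x=4 y=3 t=23 →E
[5] x=5 y=3 t=28 →E
[6] x=6 y=3 t=33 →E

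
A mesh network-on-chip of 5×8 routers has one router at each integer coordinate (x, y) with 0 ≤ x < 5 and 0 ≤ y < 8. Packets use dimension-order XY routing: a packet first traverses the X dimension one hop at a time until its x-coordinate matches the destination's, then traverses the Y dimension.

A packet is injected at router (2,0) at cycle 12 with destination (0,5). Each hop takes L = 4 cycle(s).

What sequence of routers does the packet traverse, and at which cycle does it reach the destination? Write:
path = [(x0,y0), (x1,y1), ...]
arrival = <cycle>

path = [(2,0), (1,0), (0,0), (0,1), (0,2), (0,3), (0,4), (0,5)]
arrival = 40

src (2,0)  cyc=12
W→(1,0)  cyc=16
W→(0,0)  cyc=20
N→(0,1)  cyc=24
N→(0,2)  cyc=28
N→(0,3)  cyc=32
N→(0,4)  cyc=36
N→(0,5)  cyc=40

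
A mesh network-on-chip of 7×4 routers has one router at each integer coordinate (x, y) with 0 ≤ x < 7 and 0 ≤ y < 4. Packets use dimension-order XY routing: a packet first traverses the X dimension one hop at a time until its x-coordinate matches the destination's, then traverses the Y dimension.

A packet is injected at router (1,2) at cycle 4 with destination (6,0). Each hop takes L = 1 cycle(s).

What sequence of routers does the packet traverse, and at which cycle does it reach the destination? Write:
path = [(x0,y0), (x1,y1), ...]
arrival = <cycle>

#0 — 1,2 | c4
#1 — 2,2 | c5 | E
#2 — 3,2 | c6 | E
#3 — 4,2 | c7 | E
#4 — 5,2 | c8 | E
#5 — 6,2 | c9 | E
#6 — 6,1 | c10 | S
#7 — 6,0 | c11 | S

path = [(1,2), (2,2), (3,2), (4,2), (5,2), (6,2), (6,1), (6,0)]
arrival = 11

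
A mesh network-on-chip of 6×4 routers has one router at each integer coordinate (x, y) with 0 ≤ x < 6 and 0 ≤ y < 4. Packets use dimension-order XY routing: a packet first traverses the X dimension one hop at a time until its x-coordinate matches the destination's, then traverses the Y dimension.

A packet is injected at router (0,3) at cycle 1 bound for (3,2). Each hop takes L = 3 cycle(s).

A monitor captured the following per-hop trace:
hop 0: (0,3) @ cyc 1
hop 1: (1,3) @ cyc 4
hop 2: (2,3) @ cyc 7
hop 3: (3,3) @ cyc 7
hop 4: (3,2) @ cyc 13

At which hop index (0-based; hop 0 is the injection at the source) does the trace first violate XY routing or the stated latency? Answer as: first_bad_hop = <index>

first_bad_hop = 3

hop 1: step (+1,+0), +3 cyc — ok
hop 2: step (+1,+0), +3 cyc — ok
hop 3: step (+1,+0), +0 cyc — BAD: Δcyc=0≠L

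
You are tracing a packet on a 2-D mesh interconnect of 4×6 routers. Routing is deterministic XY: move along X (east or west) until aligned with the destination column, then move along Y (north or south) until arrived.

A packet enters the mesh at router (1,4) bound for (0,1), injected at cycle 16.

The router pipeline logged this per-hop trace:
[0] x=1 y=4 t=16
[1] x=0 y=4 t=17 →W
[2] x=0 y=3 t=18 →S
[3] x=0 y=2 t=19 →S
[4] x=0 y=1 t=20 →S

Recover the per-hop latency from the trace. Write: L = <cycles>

Δcyc across hop 0→1: 17 − 16 = 1.
One hop costs L cycles, so L = 1.

L = 1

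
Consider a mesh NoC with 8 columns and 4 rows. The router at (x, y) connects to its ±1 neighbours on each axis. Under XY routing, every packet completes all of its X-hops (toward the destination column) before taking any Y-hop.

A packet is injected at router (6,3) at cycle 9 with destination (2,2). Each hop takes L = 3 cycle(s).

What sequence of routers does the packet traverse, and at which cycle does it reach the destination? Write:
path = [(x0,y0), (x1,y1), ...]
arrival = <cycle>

path = [(6,3), (5,3), (4,3), (3,3), (2,3), (2,2)]
arrival = 24

  0. router=(6,3) cycle=9 (inject)
  1. router=(5,3) cycle=12 dir=W
  2. router=(4,3) cycle=15 dir=W
  3. router=(3,3) cycle=18 dir=W
  4. router=(2,3) cycle=21 dir=W
  5. router=(2,2) cycle=24 dir=S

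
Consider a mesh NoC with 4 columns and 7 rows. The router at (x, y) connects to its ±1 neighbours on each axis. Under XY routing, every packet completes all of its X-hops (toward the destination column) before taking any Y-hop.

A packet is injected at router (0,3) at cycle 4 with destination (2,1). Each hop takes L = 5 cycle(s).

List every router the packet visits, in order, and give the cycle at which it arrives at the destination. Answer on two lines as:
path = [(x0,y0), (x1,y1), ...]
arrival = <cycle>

path = [(0,3), (1,3), (2,3), (2,2), (2,1)]
arrival = 24

[0] x=0 y=3 t=4
[1] x=1 y=3 t=9 →E
[2] x=2 y=3 t=14 →E
[3] x=2 y=2 t=19 →S
[4] x=2 y=1 t=24 →S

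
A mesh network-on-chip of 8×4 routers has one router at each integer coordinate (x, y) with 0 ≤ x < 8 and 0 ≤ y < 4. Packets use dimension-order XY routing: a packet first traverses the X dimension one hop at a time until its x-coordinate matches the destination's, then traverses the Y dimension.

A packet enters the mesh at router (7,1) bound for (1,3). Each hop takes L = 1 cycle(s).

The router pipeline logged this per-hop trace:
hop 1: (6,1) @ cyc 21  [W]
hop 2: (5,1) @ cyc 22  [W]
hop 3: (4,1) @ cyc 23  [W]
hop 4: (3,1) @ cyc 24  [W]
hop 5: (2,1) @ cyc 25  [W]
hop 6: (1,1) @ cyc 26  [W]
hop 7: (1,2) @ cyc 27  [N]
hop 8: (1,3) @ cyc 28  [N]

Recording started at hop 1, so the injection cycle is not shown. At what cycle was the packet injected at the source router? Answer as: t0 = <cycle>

t0 = 20

Hop 1 reached at cycle 21; hop k is at t0 + k·L.
Subtract one hop: t0 = 21 − 1 = 20.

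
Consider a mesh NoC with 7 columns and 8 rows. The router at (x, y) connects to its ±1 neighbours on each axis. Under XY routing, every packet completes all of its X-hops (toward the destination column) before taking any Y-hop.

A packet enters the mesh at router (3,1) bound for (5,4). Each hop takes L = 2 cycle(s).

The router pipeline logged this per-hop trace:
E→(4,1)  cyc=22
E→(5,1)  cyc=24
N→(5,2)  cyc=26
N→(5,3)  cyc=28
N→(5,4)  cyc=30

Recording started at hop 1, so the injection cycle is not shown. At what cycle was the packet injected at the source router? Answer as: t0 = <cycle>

Hop 1 reached at cycle 22; hop k is at t0 + k·L.
t0 = cyc[1] − L = 22 − 2 = 20.

t0 = 20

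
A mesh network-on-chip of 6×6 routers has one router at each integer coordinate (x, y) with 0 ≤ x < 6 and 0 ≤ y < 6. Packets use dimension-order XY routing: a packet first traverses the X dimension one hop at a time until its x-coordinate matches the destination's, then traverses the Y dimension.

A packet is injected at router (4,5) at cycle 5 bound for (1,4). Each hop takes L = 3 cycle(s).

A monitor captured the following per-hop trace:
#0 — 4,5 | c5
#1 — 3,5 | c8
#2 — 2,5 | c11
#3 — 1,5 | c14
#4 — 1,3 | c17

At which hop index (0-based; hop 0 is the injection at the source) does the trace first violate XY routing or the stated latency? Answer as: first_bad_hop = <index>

first_bad_hop = 4

hop 1: step (-1,+0), +3 cyc — ok
hop 2: step (-1,+0), +3 cyc — ok
hop 3: step (-1,+0), +3 cyc — ok
hop 4: step (+0,-2), +3 cyc — BAD: non-unit step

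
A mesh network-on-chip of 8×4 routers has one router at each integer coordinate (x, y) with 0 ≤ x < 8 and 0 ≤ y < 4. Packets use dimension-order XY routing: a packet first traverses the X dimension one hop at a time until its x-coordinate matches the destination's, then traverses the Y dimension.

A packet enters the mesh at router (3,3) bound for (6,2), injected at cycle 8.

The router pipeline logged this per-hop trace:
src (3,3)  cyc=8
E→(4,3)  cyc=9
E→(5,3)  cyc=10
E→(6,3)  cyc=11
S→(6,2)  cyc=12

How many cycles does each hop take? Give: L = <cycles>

L = 1

Between hops 0 and 1 the cycle counter advances 9 − 8 = 1.
Per-hop latency L = Δcyc = 1.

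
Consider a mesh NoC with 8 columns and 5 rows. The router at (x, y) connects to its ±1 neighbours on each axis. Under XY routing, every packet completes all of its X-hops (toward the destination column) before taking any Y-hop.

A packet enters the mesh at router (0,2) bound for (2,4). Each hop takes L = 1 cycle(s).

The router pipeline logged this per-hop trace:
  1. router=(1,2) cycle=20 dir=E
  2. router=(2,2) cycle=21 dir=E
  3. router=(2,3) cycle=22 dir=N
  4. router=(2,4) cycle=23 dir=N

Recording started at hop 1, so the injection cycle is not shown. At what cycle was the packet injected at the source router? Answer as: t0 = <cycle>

cyc[1] = 20 and cyc[k] = t0 + k·L for every k.
Subtract one hop: t0 = 20 − 1 = 19.

t0 = 19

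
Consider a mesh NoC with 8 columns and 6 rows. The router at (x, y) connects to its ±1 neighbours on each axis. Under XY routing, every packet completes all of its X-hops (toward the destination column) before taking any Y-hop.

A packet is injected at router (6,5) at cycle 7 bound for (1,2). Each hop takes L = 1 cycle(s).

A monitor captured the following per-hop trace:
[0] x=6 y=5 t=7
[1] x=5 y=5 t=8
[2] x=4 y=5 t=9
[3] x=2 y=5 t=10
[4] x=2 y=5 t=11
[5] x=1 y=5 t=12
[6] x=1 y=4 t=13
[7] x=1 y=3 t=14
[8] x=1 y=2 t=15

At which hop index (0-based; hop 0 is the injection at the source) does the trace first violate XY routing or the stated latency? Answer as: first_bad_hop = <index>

first_bad_hop = 3

check 1→ d=(-1,0) cyc+1: ok
check 2→ d=(-1,0) cyc+1: ok
check 3→ d=(-2,0) cyc+1: BAD: non-unit step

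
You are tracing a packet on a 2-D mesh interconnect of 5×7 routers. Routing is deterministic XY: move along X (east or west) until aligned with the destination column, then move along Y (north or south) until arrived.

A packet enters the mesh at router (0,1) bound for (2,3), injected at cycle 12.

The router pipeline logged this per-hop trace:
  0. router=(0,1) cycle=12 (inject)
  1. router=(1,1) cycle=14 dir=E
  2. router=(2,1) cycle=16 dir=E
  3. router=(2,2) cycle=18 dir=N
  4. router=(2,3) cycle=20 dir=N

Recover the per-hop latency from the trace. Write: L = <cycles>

From hop 0 (12) to hop 1 (14): +2 cycles.
Each hop adds L, hence L = 2.

L = 2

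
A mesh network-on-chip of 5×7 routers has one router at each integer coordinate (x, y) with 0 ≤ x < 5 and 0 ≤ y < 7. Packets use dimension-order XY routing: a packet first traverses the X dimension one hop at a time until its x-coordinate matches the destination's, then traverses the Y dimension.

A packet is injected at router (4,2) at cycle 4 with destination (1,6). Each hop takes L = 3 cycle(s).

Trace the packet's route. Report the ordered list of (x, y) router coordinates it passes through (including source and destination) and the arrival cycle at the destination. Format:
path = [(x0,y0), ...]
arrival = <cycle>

src (4,2)  cyc=4
W→(3,2)  cyc=7
W→(2,2)  cyc=10
W→(1,2)  cyc=13
N→(1,3)  cyc=16
N→(1,4)  cyc=19
N→(1,5)  cyc=22
N→(1,6)  cyc=25

path = [(4,2), (3,2), (2,2), (1,2), (1,3), (1,4), (1,5), (1,6)]
arrival = 25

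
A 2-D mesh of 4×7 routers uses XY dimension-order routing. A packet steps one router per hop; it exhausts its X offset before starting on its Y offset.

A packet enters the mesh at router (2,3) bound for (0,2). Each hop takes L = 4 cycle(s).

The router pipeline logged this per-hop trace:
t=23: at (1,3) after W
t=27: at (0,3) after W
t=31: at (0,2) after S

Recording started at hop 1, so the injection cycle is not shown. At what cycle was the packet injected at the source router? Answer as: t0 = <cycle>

Hop 1 reached at cycle 23; hop k is at t0 + k·L.
Subtract one hop: t0 = 23 − 4 = 19.

t0 = 19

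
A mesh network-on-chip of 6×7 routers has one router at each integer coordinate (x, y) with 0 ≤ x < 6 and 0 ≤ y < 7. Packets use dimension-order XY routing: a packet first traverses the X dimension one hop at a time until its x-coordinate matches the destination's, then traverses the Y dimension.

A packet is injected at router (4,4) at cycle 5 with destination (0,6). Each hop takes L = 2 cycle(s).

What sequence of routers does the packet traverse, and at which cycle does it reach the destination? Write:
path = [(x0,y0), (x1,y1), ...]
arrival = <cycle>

  0. router=(4,4) cycle=5 (inject)
  1. router=(3,4) cycle=7 dir=W
  2. router=(2,4) cycle=9 dir=W
  3. router=(1,4) cycle=11 dir=W
  4. router=(0,4) cycle=13 dir=W
  5. router=(0,5) cycle=15 dir=N
  6. router=(0,6) cycle=17 dir=N

path = [(4,4), (3,4), (2,4), (1,4), (0,4), (0,5), (0,6)]
arrival = 17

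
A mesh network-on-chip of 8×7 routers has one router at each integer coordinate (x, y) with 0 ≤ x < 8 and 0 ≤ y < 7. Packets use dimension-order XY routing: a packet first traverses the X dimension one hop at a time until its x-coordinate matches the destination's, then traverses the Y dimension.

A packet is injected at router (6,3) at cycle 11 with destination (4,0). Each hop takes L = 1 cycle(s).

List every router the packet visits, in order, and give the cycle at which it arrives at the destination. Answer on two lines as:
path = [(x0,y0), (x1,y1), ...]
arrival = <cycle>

hop 0: (6,3) @ cyc 11
hop 1: (5,3) @ cyc 12  [W]
hop 2: (4,3) @ cyc 13  [W]
hop 3: (4,2) @ cyc 14  [S]
hop 4: (4,1) @ cyc 15  [S]
hop 5: (4,0) @ cyc 16  [S]

path = [(6,3), (5,3), (4,3), (4,2), (4,1), (4,0)]
arrival = 16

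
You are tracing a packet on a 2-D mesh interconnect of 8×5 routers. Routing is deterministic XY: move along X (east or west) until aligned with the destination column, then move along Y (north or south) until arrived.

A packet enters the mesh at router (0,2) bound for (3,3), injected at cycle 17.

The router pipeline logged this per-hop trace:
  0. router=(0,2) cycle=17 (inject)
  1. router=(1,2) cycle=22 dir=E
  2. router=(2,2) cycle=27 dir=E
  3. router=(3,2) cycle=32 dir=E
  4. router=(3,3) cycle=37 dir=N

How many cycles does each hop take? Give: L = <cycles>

L = 5

Δcyc across hop 0→1: 22 − 17 = 5.
Each hop adds L, hence L = 5.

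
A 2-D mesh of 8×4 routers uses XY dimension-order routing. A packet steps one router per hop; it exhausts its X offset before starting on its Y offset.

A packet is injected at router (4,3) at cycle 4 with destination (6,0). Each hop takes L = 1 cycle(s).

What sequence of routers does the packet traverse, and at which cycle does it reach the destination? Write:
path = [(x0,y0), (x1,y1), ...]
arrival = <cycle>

  0. router=(4,3) cycle=4 (inject)
  1. router=(5,3) cycle=5 dir=E
  2. router=(6,3) cycle=6 dir=E
  3. router=(6,2) cycle=7 dir=S
  4. router=(6,1) cycle=8 dir=S
  5. router=(6,0) cycle=9 dir=S

path = [(4,3), (5,3), (6,3), (6,2), (6,1), (6,0)]
arrival = 9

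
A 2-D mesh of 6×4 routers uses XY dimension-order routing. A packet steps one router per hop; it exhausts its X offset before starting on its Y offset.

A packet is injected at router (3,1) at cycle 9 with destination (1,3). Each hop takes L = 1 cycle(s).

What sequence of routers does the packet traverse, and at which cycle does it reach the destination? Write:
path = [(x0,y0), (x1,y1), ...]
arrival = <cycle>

#0 — 3,1 | c9
#1 — 2,1 | c10 | W
#2 — 1,1 | c11 | W
#3 — 1,2 | c12 | N
#4 — 1,3 | c13 | N

path = [(3,1), (2,1), (1,1), (1,2), (1,3)]
arrival = 13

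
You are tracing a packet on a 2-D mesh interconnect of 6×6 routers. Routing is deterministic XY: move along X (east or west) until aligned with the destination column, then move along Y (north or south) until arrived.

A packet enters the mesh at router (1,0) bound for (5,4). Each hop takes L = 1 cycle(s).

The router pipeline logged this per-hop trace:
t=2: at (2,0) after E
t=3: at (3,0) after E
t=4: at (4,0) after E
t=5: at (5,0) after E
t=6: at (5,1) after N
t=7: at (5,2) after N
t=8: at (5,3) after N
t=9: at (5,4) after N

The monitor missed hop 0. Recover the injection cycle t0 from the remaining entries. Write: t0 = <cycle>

cyc[1] = 2 and cyc[k] = t0 + k·L for every k.
So t0 = 2 − 1·1 = 1.

t0 = 1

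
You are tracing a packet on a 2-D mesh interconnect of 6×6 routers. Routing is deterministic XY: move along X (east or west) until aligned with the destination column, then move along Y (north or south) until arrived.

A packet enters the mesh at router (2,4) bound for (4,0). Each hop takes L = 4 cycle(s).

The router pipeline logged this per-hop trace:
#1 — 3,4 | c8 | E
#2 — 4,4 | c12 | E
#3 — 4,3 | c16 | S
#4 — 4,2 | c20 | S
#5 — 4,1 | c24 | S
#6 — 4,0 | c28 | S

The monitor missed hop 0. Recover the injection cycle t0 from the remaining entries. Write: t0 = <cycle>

t0 = 4

The first recorded entry is hop 1 at cycle 8.
Subtract one hop: t0 = 8 − 4 = 4.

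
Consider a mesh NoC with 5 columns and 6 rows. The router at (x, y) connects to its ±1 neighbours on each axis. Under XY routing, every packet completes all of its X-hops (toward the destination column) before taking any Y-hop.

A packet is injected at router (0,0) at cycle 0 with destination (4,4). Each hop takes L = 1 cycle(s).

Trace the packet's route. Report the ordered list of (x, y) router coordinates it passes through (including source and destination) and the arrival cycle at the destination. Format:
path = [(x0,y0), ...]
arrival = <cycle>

  0. router=(0,0) cycle=0 (inject)
  1. router=(1,0) cycle=1 dir=E
  2. router=(2,0) cycle=2 dir=E
  3. router=(3,0) cycle=3 dir=E
  4. router=(4,0) cycle=4 dir=E
  5. router=(4,1) cycle=5 dir=N
  6. router=(4,2) cycle=6 dir=N
  7. router=(4,3) cycle=7 dir=N
  8. router=(4,4) cycle=8 dir=N

path = [(0,0), (1,0), (2,0), (3,0), (4,0), (4,1), (4,2), (4,3), (4,4)]
arrival = 8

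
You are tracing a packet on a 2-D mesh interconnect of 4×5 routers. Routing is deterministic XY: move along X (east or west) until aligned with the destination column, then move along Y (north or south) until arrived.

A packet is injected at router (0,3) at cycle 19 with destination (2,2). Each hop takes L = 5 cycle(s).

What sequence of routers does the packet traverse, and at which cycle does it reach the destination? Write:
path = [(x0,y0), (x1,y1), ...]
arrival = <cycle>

  0. router=(0,3) cycle=19 (inject)
  1. router=(1,3) cycle=24 dir=E
  2. router=(2,3) cycle=29 dir=E
  3. router=(2,2) cycle=34 dir=S

path = [(0,3), (1,3), (2,3), (2,2)]
arrival = 34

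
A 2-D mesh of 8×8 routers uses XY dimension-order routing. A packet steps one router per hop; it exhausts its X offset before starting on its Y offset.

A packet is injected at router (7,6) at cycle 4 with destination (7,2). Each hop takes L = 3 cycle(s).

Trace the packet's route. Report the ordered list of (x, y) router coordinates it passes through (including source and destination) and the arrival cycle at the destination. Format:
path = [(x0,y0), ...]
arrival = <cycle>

src (7,6)  cyc=4
S→(7,5)  cyc=7
S→(7,4)  cyc=10
S→(7,3)  cyc=13
S→(7,2)  cyc=16

path = [(7,6), (7,5), (7,4), (7,3), (7,2)]
arrival = 16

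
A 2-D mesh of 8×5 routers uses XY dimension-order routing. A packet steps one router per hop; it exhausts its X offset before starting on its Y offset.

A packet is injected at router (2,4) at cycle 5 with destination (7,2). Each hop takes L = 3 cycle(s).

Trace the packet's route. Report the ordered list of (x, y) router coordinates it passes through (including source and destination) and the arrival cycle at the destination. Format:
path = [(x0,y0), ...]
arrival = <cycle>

hop 0: (2,4) @ cyc 5
hop 1: (3,4) @ cyc 8  [E]
hop 2: (4,4) @ cyc 11  [E]
hop 3: (5,4) @ cyc 14  [E]
hop 4: (6,4) @ cyc 17  [E]
hop 5: (7,4) @ cyc 20  [E]
hop 6: (7,3) @ cyc 23  [S]
hop 7: (7,2) @ cyc 26  [S]

path = [(2,4), (3,4), (4,4), (5,4), (6,4), (7,4), (7,3), (7,2)]
arrival = 26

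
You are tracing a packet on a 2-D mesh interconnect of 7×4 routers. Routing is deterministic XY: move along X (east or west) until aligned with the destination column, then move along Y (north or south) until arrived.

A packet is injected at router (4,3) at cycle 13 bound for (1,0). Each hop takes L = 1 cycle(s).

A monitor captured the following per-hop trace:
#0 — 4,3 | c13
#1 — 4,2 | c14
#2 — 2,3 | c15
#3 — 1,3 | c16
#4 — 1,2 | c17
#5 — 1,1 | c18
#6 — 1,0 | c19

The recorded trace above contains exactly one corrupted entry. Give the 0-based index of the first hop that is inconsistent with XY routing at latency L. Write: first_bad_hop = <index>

first_bad_hop = 1

  1: Δx=+0 Δy=-1 Δt=1 [BAD: Y-move but x=4≠1]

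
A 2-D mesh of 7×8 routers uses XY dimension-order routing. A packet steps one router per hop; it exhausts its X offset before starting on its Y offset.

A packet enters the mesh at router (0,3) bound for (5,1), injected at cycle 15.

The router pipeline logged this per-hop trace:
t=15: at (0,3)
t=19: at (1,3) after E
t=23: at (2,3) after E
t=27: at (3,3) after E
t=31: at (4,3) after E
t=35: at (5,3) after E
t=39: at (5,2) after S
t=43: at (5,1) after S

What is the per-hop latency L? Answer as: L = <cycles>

cyc[1] − cyc[0] = 19 − 15 = 4.
Per-hop latency L = Δcyc = 4.

L = 4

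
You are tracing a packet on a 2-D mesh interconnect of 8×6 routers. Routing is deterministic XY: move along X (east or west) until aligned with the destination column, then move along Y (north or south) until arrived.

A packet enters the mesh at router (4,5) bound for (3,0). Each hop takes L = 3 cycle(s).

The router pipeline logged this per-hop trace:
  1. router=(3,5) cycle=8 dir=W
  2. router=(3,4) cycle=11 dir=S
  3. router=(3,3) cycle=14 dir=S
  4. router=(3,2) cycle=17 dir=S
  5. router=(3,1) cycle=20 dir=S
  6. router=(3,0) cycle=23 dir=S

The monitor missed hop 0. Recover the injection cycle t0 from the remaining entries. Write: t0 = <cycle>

t0 = 5

cyc[1] = 8 and cyc[k] = t0 + k·L for every k.
So t0 = 8 − 1·3 = 5.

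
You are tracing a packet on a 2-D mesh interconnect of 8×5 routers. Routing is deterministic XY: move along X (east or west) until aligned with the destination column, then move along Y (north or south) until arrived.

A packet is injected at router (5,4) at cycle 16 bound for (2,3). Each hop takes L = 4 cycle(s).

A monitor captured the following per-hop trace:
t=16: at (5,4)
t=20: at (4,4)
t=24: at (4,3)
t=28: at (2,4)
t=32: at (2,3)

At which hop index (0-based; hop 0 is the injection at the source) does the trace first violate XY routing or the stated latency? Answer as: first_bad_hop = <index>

check 1→ d=(-1,0) cyc+4: ok
check 2→ d=(0,-1) cyc+4: BAD: Y-move but x=4≠2

first_bad_hop = 2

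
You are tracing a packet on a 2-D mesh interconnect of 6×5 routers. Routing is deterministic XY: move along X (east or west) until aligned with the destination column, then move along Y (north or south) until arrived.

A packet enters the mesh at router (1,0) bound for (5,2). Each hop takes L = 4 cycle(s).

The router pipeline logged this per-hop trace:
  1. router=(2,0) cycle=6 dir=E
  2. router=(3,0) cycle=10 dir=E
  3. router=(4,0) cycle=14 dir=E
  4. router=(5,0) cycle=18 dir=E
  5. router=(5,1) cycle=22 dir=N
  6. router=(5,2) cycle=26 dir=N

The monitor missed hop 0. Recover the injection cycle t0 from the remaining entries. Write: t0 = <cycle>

cyc[1] = 6 and cyc[k] = t0 + k·L for every k.
t0 = cyc[1] − L = 6 − 4 = 2.

t0 = 2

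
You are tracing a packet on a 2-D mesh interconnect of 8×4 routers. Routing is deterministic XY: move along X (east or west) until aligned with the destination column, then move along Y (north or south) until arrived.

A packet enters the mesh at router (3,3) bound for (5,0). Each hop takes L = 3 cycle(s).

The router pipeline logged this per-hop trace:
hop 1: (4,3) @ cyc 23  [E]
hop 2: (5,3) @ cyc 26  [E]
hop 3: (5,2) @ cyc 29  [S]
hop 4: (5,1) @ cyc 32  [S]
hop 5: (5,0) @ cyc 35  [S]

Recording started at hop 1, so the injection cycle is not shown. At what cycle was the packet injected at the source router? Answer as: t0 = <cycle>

t0 = 20

cyc[1] = 23 and cyc[k] = t0 + k·L for every k.
Therefore t0 = 23 − L = 20.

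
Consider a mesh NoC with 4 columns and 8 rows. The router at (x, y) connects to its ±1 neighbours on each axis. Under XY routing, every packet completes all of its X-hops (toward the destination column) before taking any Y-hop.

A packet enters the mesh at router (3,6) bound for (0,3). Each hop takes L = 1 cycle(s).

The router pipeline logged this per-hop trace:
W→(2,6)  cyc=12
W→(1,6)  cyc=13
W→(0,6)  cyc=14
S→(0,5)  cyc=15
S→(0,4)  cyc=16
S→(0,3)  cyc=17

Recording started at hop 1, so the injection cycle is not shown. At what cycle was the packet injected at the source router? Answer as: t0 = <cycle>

t0 = 11

At hop 1 the cycle is 12; in general cyc_k = t0 + kL.
Therefore t0 = 12 − L = 11.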